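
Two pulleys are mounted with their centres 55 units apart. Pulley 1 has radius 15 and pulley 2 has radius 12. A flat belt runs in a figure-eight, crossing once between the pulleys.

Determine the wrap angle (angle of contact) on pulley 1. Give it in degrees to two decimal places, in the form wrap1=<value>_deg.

wrap1=238.80_deg

crossed belt: β = asin((r1+r2)/C) = asin(27/55) = 29.4004°
wrap1 = wrap2 = π + 2β = 238.8007°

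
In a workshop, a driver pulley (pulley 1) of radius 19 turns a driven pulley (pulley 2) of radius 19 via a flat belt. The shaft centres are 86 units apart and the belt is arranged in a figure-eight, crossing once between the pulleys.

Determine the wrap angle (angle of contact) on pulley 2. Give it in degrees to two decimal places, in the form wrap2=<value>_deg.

wrap2=232.45_deg

crossed belt: β = asin((r1+r2)/C) = asin(38/86) = 26.2226°
wrap1 = wrap2 = π + 2β = 232.4453°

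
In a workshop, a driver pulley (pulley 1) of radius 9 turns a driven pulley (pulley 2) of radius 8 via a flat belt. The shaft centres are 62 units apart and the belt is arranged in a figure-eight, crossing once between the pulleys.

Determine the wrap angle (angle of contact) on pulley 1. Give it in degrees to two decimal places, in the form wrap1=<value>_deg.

wrap1=211.83_deg

crossed belt: β = asin((r1+r2)/C) = asin(17/62) = 15.9140°
wrap1 = wrap2 = π + 2β = 211.8279°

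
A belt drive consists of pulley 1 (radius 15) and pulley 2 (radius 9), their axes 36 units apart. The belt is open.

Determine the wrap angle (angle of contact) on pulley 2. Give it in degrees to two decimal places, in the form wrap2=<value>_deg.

wrap2=160.81_deg

open belt: β = asin((r2−r1)/C) = asin(-6/36) = -9.5941°
wrap1 = π − 2β = 199.1881°
wrap2 = π + 2β = 160.8119°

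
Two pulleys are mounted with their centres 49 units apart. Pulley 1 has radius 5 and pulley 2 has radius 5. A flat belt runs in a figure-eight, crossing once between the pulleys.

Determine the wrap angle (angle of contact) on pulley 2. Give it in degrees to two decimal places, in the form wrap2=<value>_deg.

wrap2=203.55_deg

crossed belt: β = asin((r1+r2)/C) = asin(10/49) = 11.7757°
wrap1 = wrap2 = π + 2β = 203.5515°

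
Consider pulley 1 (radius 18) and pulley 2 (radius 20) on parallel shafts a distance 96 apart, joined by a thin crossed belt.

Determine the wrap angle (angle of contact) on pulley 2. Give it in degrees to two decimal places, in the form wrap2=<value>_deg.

crossed belt: β = asin((r1+r2)/C) = asin(38/96) = 23.3180°
wrap1 = wrap2 = π + 2β = 226.6359°

wrap2=226.64_deg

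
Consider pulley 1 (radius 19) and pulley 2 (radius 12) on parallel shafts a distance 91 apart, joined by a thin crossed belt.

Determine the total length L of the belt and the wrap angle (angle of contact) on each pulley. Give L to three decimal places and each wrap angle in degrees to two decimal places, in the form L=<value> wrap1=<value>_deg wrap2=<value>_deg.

L=290.056 wrap1=219.83_deg wrap2=219.83_deg

crossed belt: β = asin((r1+r2)/C) = asin(31/91) = 19.9170°
wrap1 = wrap2 = π + 2β = 219.8341°
tangent length = C·cosβ = 85.5570
L = (r1+r2)·wrap + 2·C·cosβ = 31·3.8368 + 2·85.5570 = 290.0557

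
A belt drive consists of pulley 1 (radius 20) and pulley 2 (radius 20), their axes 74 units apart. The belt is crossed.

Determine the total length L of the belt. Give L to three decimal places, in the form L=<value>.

L=295.865

crossed belt: β = asin((r1+r2)/C) = asin(40/74) = 32.7204°
wrap1 = wrap2 = π + 2β = 245.4409°
tangent length = C·cosβ = 62.2575
L = (r1+r2)·wrap + 2·C·cosβ = 40·4.2838 + 2·62.2575 = 295.8651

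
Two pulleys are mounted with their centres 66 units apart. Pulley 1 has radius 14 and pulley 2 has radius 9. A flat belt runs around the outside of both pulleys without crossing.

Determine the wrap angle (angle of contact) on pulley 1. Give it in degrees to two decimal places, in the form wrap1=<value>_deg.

open belt: β = asin((r2−r1)/C) = asin(-5/66) = -4.3448°
wrap1 = π − 2β = 188.6895°
wrap2 = π + 2β = 171.3105°

wrap1=188.69_deg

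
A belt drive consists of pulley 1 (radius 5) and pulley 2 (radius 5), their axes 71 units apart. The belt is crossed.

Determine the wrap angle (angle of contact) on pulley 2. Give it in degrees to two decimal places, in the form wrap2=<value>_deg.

crossed belt: β = asin((r1+r2)/C) = asin(10/71) = 8.0967°
wrap1 = wrap2 = π + 2β = 196.1935°

wrap2=196.19_deg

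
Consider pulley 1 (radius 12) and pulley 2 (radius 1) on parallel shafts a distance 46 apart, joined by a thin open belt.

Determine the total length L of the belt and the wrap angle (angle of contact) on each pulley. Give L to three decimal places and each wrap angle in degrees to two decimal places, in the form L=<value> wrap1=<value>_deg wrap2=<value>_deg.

open belt: β = asin((r2−r1)/C) = asin(-11/46) = -13.8352°
wrap1 = π − 2β = 207.6704°
wrap2 = π + 2β = 152.3296°
tangent length = C·cosβ = 44.6654
L = r1·wrap1 + r2·wrap2 + 2·C·cosβ = 12·3.6245 + 1·2.6587 + 2·44.6654 = 135.4839

L=135.484 wrap1=207.67_deg wrap2=152.33_deg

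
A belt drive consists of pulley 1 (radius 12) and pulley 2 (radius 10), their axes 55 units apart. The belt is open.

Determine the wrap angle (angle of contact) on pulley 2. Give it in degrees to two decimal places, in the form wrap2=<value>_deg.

wrap2=175.83_deg

open belt: β = asin((r2−r1)/C) = asin(-2/55) = -2.0839°
wrap1 = π − 2β = 184.1679°
wrap2 = π + 2β = 175.8321°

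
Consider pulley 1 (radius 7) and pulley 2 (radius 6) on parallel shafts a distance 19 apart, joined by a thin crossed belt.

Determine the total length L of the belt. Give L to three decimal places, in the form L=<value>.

crossed belt: β = asin((r1+r2)/C) = asin(13/19) = 43.1736°
wrap1 = wrap2 = π + 2β = 266.3471°
tangent length = C·cosβ = 13.8564
L = (r1+r2)·wrap + 2·C·cosβ = 13·4.6486 + 2·13.8564 = 88.1451

L=88.145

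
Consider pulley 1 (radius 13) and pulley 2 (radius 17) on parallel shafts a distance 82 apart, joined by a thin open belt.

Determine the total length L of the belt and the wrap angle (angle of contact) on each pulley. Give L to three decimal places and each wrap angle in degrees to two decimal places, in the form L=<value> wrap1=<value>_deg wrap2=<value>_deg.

open belt: β = asin((r2−r1)/C) = asin(4/82) = 2.7960°
wrap1 = π − 2β = 174.4079°
wrap2 = π + 2β = 185.5921°
tangent length = C·cosβ = 81.9024
L = r1·wrap1 + r2·wrap2 + 2·C·cosβ = 13·3.0440 + 17·3.2392 + 2·81.9024 = 258.4429

L=258.443 wrap1=174.41_deg wrap2=185.59_deg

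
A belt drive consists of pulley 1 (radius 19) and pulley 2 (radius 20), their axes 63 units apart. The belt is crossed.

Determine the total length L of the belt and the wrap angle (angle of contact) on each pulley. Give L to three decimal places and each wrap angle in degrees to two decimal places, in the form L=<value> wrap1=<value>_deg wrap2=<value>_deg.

crossed belt: β = asin((r1+r2)/C) = asin(39/63) = 38.2466°
wrap1 = wrap2 = π + 2β = 256.4932°
tangent length = C·cosβ = 49.4773
L = (r1+r2)·wrap + 2·C·cosβ = 39·4.4767 + 2·49.4773 = 273.5439

L=273.544 wrap1=256.49_deg wrap2=256.49_deg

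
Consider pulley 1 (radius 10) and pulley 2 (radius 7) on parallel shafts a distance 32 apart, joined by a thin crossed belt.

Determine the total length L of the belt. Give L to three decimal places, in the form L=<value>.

crossed belt: β = asin((r1+r2)/C) = asin(17/32) = 32.0900°
wrap1 = wrap2 = π + 2β = 244.1799°
tangent length = C·cosβ = 27.1109
L = (r1+r2)·wrap + 2·C·cosβ = 17·4.2617 + 2·27.1109 = 126.6714

L=126.671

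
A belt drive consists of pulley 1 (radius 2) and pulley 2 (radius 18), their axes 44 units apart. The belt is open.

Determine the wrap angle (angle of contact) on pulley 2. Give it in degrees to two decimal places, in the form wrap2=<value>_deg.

wrap2=222.65_deg

open belt: β = asin((r2−r1)/C) = asin(16/44) = 21.3237°
wrap1 = π − 2β = 137.3526°
wrap2 = π + 2β = 222.6474°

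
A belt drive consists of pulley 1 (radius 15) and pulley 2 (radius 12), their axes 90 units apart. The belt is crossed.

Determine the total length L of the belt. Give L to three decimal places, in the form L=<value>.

crossed belt: β = asin((r1+r2)/C) = asin(27/90) = 17.4576°
wrap1 = wrap2 = π + 2β = 214.9152°
tangent length = C·cosβ = 85.8545
L = (r1+r2)·wrap + 2·C·cosβ = 27·3.7510 + 2·85.8545 = 272.9855

L=272.985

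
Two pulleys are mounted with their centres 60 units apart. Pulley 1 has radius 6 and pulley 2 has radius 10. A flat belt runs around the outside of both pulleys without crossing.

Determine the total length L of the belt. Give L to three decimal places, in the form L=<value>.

open belt: β = asin((r2−r1)/C) = asin(4/60) = 3.8226°
wrap1 = π − 2β = 172.3549°
wrap2 = π + 2β = 187.6451°
tangent length = C·cosβ = 59.8665
L = r1·wrap1 + r2·wrap2 + 2·C·cosβ = 6·3.0082 + 10·3.2750 + 2·59.8665 = 170.5322

L=170.532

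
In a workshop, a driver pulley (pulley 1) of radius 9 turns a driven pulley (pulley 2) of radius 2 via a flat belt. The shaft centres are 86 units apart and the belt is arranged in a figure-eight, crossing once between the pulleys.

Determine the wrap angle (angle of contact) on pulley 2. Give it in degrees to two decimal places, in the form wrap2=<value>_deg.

wrap2=194.70_deg

crossed belt: β = asin((r1+r2)/C) = asin(11/86) = 7.3487°
wrap1 = wrap2 = π + 2β = 194.6973°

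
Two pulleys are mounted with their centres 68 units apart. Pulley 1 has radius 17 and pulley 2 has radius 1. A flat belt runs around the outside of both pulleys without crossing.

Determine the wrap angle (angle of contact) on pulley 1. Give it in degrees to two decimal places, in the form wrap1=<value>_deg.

open belt: β = asin((r2−r1)/C) = asin(-16/68) = -13.6090°
wrap1 = π − 2β = 207.2179°
wrap2 = π + 2β = 152.7821°

wrap1=207.22_deg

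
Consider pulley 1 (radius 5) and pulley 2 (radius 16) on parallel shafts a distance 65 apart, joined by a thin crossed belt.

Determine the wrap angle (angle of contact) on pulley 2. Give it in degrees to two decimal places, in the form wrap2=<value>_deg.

crossed belt: β = asin((r1+r2)/C) = asin(21/65) = 18.8491°
wrap1 = wrap2 = π + 2β = 217.6982°

wrap2=217.70_deg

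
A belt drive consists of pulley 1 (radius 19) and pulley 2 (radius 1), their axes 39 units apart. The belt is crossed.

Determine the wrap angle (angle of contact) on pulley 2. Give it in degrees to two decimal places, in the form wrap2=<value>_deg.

crossed belt: β = asin((r1+r2)/C) = asin(20/39) = 30.8519°
wrap1 = wrap2 = π + 2β = 241.7038°

wrap2=241.70_deg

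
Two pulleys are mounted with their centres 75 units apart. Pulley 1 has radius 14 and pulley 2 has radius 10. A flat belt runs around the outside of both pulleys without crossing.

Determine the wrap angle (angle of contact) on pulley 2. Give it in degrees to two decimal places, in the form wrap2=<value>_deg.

wrap2=173.89_deg

open belt: β = asin((r2−r1)/C) = asin(-4/75) = -3.0572°
wrap1 = π − 2β = 186.1145°
wrap2 = π + 2β = 173.8855°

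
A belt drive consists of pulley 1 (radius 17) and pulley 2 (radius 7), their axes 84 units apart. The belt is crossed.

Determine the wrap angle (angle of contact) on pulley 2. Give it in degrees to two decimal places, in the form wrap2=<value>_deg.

wrap2=213.20_deg

crossed belt: β = asin((r1+r2)/C) = asin(24/84) = 16.6015°
wrap1 = wrap2 = π + 2β = 213.2031°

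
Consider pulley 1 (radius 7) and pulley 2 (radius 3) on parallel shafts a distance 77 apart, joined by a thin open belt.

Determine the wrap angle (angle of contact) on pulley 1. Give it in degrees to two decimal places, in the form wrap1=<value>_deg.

wrap1=185.96_deg

open belt: β = asin((r2−r1)/C) = asin(-4/77) = -2.9777°
wrap1 = π − 2β = 185.9555°
wrap2 = π + 2β = 174.0445°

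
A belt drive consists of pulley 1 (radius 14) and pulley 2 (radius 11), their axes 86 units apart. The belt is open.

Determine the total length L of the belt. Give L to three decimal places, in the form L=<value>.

open belt: β = asin((r2−r1)/C) = asin(-3/86) = -1.9991°
wrap1 = π − 2β = 183.9982°
wrap2 = π + 2β = 176.0018°
tangent length = C·cosβ = 85.9477
L = r1·wrap1 + r2·wrap2 + 2·C·cosβ = 14·3.2114 + 11·3.0718 + 2·85.9477 = 250.6445

L=250.644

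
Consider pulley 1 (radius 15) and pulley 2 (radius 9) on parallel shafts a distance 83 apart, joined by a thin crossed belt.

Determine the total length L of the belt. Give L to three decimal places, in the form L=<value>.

crossed belt: β = asin((r1+r2)/C) = asin(24/83) = 16.8075°
wrap1 = wrap2 = π + 2β = 213.6149°
tangent length = C·cosβ = 79.4544
L = (r1+r2)·wrap + 2·C·cosβ = 24·3.7283 + 2·79.4544 = 248.3876

L=248.388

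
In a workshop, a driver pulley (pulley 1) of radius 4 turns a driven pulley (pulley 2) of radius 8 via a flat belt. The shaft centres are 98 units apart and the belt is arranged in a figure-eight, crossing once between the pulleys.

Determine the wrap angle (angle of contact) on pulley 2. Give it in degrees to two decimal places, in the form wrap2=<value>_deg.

crossed belt: β = asin((r1+r2)/C) = asin(12/98) = 7.0335°
wrap1 = wrap2 = π + 2β = 194.0669°

wrap2=194.07_deg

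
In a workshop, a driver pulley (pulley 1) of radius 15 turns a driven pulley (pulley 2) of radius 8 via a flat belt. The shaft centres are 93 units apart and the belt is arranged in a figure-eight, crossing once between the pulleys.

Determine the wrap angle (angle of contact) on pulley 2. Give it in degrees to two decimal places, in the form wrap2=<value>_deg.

crossed belt: β = asin((r1+r2)/C) = asin(23/93) = 14.3185°
wrap1 = wrap2 = π + 2β = 208.6370°

wrap2=208.64_deg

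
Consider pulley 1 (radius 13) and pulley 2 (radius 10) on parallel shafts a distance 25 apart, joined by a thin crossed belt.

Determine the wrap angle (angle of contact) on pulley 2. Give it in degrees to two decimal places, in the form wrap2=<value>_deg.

wrap2=313.85_deg

crossed belt: β = asin((r1+r2)/C) = asin(23/25) = 66.9261°
wrap1 = wrap2 = π + 2β = 313.8522°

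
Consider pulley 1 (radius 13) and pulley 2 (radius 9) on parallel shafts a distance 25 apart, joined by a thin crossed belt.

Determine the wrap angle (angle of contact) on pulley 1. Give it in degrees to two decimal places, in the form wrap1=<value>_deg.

crossed belt: β = asin((r1+r2)/C) = asin(22/25) = 61.6424°
wrap1 = wrap2 = π + 2β = 303.2847°

wrap1=303.28_deg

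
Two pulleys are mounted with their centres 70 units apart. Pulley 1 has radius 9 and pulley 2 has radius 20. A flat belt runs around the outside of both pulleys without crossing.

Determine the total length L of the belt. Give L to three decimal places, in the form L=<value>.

L=232.838

open belt: β = asin((r2−r1)/C) = asin(11/70) = 9.0411°
wrap1 = π − 2β = 161.9178°
wrap2 = π + 2β = 198.0822°
tangent length = C·cosβ = 69.1303
L = r1·wrap1 + r2·wrap2 + 2·C·cosβ = 9·2.8260 + 20·3.4572 + 2·69.1303 = 232.8383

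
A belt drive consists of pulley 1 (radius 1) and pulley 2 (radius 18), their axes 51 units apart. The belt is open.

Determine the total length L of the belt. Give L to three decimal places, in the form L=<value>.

open belt: β = asin((r2−r1)/C) = asin(17/51) = 19.4712°
wrap1 = π − 2β = 141.0576°
wrap2 = π + 2β = 218.9424°
tangent length = C·cosβ = 48.0833
L = r1·wrap1 + r2·wrap2 + 2·C·cosβ = 1·2.4619 + 18·3.8213 + 2·48.0833 = 167.4112

L=167.411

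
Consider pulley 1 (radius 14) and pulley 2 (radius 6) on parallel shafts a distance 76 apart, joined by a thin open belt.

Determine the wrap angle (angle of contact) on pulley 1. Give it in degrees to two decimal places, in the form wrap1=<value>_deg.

wrap1=192.08_deg

open belt: β = asin((r2−r1)/C) = asin(-8/76) = -6.0423°
wrap1 = π − 2β = 192.0847°
wrap2 = π + 2β = 167.9153°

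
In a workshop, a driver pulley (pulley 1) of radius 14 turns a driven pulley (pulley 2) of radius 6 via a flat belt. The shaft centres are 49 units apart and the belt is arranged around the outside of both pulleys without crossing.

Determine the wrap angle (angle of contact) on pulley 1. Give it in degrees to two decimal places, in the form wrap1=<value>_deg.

wrap1=198.79_deg

open belt: β = asin((r2−r1)/C) = asin(-8/49) = -9.3965°
wrap1 = π − 2β = 198.7930°
wrap2 = π + 2β = 161.2070°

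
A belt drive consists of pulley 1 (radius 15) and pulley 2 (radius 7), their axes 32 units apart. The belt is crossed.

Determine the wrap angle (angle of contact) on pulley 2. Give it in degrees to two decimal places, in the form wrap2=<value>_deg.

crossed belt: β = asin((r1+r2)/C) = asin(22/32) = 43.4325°
wrap1 = wrap2 = π + 2β = 266.8651°

wrap2=266.87_deg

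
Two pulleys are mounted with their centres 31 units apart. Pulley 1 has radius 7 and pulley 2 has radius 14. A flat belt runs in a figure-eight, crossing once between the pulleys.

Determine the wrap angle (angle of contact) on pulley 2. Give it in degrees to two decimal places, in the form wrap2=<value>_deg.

wrap2=265.28_deg

crossed belt: β = asin((r1+r2)/C) = asin(21/31) = 42.6423°
wrap1 = wrap2 = π + 2β = 265.2846°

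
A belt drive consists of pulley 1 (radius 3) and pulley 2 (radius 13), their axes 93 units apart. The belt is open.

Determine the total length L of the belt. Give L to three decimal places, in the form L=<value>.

L=237.342

open belt: β = asin((r2−r1)/C) = asin(10/93) = 6.1728°
wrap1 = π − 2β = 167.6545°
wrap2 = π + 2β = 192.3455°
tangent length = C·cosβ = 92.4608
L = r1·wrap1 + r2·wrap2 + 2·C·cosβ = 3·2.9261 + 13·3.3571 + 2·92.4608 = 237.3418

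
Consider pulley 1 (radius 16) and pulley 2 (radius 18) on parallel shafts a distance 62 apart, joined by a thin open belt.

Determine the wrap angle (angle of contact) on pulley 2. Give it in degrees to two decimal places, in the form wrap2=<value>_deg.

wrap2=183.70_deg

open belt: β = asin((r2−r1)/C) = asin(2/62) = 1.8486°
wrap1 = π − 2β = 176.3029°
wrap2 = π + 2β = 183.6971°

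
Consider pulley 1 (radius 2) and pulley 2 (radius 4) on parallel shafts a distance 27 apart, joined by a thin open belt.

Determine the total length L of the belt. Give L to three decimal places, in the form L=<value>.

L=72.998

open belt: β = asin((r2−r1)/C) = asin(2/27) = 4.2480°
wrap1 = π − 2β = 171.5040°
wrap2 = π + 2β = 188.4960°
tangent length = C·cosβ = 26.9258
L = r1·wrap1 + r2·wrap2 + 2·C·cosβ = 2·2.9933 + 4·3.2899 + 2·26.9258 = 72.9978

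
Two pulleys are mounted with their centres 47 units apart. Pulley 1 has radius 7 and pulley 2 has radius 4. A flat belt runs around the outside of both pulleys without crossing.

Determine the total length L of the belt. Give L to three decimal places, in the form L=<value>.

L=128.749

open belt: β = asin((r2−r1)/C) = asin(-3/47) = -3.6597°
wrap1 = π − 2β = 187.3193°
wrap2 = π + 2β = 172.6807°
tangent length = C·cosβ = 46.9042
L = r1·wrap1 + r2·wrap2 + 2·C·cosβ = 7·3.2693 + 4·3.0138 + 2·46.9042 = 128.7491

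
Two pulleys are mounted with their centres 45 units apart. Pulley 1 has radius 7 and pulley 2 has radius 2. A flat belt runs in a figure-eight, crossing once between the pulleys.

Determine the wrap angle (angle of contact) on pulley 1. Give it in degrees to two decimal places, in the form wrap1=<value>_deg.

crossed belt: β = asin((r1+r2)/C) = asin(9/45) = 11.5370°
wrap1 = wrap2 = π + 2β = 203.0739°

wrap1=203.07_deg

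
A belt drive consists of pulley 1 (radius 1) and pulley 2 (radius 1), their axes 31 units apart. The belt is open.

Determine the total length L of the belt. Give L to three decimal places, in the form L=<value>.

open belt: β = asin((r2−r1)/C) = asin(0/31) = 0.0000°
wrap1 = π − 2β = 180.0000°
wrap2 = π + 2β = 180.0000°
tangent length = C·cosβ = 31.0000
L = r1·wrap1 + r2·wrap2 + 2·C·cosβ = 1·3.1416 + 1·3.1416 + 2·31.0000 = 68.2832

L=68.283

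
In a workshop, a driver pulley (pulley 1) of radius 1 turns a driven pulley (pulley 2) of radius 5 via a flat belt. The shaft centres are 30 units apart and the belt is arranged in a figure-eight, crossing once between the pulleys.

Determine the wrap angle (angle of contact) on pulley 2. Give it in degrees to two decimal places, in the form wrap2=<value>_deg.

wrap2=203.07_deg

crossed belt: β = asin((r1+r2)/C) = asin(6/30) = 11.5370°
wrap1 = wrap2 = π + 2β = 203.0739°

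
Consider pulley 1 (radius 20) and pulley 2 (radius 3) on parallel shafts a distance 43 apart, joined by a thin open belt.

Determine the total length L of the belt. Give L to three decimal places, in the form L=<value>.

L=165.070

open belt: β = asin((r2−r1)/C) = asin(-17/43) = -23.2877°
wrap1 = π − 2β = 226.5755°
wrap2 = π + 2β = 133.4245°
tangent length = C·cosβ = 39.4968
L = r1·wrap1 + r2·wrap2 + 2·C·cosβ = 20·3.9545 + 3·2.3287 + 2·39.4968 = 165.0695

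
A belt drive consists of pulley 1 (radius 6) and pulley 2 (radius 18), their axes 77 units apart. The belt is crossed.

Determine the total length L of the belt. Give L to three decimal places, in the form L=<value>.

L=236.941

crossed belt: β = asin((r1+r2)/C) = asin(24/77) = 18.1610°
wrap1 = wrap2 = π + 2β = 216.3220°
tangent length = C·cosβ = 73.1642
L = (r1+r2)·wrap + 2·C·cosβ = 24·3.7755 + 2·73.1642 = 236.9411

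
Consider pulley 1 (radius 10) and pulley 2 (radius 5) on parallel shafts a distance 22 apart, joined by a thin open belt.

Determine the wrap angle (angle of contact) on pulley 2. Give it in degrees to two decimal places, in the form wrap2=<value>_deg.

open belt: β = asin((r2−r1)/C) = asin(-5/22) = -13.1366°
wrap1 = π − 2β = 206.2731°
wrap2 = π + 2β = 153.7269°

wrap2=153.73_deg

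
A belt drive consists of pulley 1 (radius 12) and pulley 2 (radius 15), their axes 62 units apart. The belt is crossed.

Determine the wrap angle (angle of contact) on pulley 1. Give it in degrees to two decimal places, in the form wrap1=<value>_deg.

wrap1=231.63_deg

crossed belt: β = asin((r1+r2)/C) = asin(27/62) = 25.8161°
wrap1 = wrap2 = π + 2β = 231.6322°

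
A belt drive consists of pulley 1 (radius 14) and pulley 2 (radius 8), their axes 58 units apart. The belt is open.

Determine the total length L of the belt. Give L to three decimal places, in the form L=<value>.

open belt: β = asin((r2−r1)/C) = asin(-6/58) = -5.9378°
wrap1 = π − 2β = 191.8755°
wrap2 = π + 2β = 168.1245°
tangent length = C·cosβ = 57.6888
L = r1·wrap1 + r2·wrap2 + 2·C·cosβ = 14·3.3489 + 8·2.9343 + 2·57.6888 = 185.7363

L=185.736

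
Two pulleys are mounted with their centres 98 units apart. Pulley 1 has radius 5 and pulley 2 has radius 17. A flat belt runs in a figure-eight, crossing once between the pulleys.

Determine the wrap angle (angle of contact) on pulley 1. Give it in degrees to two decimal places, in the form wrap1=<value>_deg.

crossed belt: β = asin((r1+r2)/C) = asin(22/98) = 12.9729°
wrap1 = wrap2 = π + 2β = 205.9458°

wrap1=205.95_deg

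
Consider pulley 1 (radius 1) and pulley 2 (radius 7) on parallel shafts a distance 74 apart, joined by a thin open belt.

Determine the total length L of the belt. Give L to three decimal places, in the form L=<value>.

L=173.619

open belt: β = asin((r2−r1)/C) = asin(6/74) = 4.6507°
wrap1 = π − 2β = 170.6986°
wrap2 = π + 2β = 189.3014°
tangent length = C·cosβ = 73.7564
L = r1·wrap1 + r2·wrap2 + 2·C·cosβ = 1·2.9793 + 7·3.3039 + 2·73.7564 = 173.6195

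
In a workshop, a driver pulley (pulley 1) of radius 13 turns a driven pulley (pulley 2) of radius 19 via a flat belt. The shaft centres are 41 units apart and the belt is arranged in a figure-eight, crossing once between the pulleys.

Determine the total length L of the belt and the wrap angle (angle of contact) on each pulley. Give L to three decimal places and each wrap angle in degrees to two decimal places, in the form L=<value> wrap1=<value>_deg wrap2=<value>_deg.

L=209.104 wrap1=282.61_deg wrap2=282.61_deg

crossed belt: β = asin((r1+r2)/C) = asin(32/41) = 51.3053°
wrap1 = wrap2 = π + 2β = 282.6105°
tangent length = C·cosβ = 25.6320
L = (r1+r2)·wrap + 2·C·cosβ = 32·4.9325 + 2·25.6320 = 209.1035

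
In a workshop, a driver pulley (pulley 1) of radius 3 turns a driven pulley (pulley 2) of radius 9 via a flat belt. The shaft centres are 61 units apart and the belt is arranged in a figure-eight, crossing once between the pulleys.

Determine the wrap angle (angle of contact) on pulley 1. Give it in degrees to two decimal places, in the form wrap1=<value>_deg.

wrap1=202.69_deg

crossed belt: β = asin((r1+r2)/C) = asin(12/61) = 11.3453°
wrap1 = wrap2 = π + 2β = 202.6906°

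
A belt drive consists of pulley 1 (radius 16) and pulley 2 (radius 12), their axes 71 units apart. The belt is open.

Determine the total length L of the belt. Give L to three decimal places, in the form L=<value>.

open belt: β = asin((r2−r1)/C) = asin(-4/71) = -3.2296°
wrap1 = π − 2β = 186.4593°
wrap2 = π + 2β = 173.5407°
tangent length = C·cosβ = 70.8872
L = r1·wrap1 + r2·wrap2 + 2·C·cosβ = 16·3.2543 + 12·3.0289 + 2·70.8872 = 230.1900

L=230.190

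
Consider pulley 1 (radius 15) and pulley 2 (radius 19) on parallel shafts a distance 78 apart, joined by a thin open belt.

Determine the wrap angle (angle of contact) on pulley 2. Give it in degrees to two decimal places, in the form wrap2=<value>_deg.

wrap2=185.88_deg

open belt: β = asin((r2−r1)/C) = asin(4/78) = 2.9395°
wrap1 = π − 2β = 174.1209°
wrap2 = π + 2β = 185.8791°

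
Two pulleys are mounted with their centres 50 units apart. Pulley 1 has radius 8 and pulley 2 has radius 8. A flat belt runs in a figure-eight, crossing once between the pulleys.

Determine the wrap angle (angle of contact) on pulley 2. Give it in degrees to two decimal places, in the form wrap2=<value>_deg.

wrap2=217.33_deg

crossed belt: β = asin((r1+r2)/C) = asin(16/50) = 18.6629°
wrap1 = wrap2 = π + 2β = 217.3258°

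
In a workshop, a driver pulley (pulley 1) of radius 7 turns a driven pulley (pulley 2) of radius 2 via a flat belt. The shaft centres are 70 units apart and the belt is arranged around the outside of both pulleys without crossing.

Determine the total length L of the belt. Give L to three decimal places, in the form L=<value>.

open belt: β = asin((r2−r1)/C) = asin(-5/70) = -4.0960°
wrap1 = π − 2β = 188.1921°
wrap2 = π + 2β = 171.8079°
tangent length = C·cosβ = 69.8212
L = r1·wrap1 + r2·wrap2 + 2·C·cosβ = 7·3.2846 + 2·2.9986 + 2·69.8212 = 168.6316

L=168.632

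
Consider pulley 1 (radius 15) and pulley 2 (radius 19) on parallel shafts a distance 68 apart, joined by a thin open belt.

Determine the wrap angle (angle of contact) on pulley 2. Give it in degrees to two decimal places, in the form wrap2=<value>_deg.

open belt: β = asin((r2−r1)/C) = asin(4/68) = 3.3723°
wrap1 = π − 2β = 173.2554°
wrap2 = π + 2β = 186.7446°

wrap2=186.74_deg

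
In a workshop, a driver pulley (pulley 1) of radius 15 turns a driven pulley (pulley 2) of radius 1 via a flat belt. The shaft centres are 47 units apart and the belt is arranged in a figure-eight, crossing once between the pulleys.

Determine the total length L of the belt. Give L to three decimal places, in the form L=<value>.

L=149.767

crossed belt: β = asin((r1+r2)/C) = asin(16/47) = 19.9028°
wrap1 = wrap2 = π + 2β = 219.8056°
tangent length = C·cosβ = 44.1928
L = (r1+r2)·wrap + 2·C·cosβ = 16·3.8363 + 2·44.1928 = 149.7668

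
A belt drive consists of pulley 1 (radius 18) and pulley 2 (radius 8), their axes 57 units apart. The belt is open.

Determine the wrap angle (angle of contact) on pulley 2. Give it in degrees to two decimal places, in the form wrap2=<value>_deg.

open belt: β = asin((r2−r1)/C) = asin(-10/57) = -10.1042°
wrap1 = π − 2β = 200.2084°
wrap2 = π + 2β = 159.7916°

wrap2=159.79_deg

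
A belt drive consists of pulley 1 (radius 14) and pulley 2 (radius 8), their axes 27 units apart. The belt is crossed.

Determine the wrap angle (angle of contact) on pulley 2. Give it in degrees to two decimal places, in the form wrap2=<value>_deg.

crossed belt: β = asin((r1+r2)/C) = asin(22/27) = 54.5691°
wrap1 = wrap2 = π + 2β = 289.1381°

wrap2=289.14_deg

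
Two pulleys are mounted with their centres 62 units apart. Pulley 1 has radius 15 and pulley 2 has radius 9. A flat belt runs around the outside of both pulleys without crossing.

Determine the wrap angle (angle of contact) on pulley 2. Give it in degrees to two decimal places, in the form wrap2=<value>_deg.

open belt: β = asin((r2−r1)/C) = asin(-6/62) = -5.5534°
wrap1 = π − 2β = 191.1069°
wrap2 = π + 2β = 168.8931°

wrap2=168.89_deg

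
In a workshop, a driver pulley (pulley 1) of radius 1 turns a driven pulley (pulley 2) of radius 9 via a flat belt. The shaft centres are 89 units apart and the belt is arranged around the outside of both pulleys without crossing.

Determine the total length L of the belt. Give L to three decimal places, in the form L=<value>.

L=210.136

open belt: β = asin((r2−r1)/C) = asin(8/89) = 5.1571°
wrap1 = π − 2β = 169.6857°
wrap2 = π + 2β = 190.3143°
tangent length = C·cosβ = 88.6397
L = r1·wrap1 + r2·wrap2 + 2·C·cosβ = 1·2.9616 + 9·3.3216 + 2·88.6397 = 210.1355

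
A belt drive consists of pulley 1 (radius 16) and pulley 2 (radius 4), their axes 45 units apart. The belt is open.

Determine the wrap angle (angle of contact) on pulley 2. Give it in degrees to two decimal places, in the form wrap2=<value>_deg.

open belt: β = asin((r2−r1)/C) = asin(-12/45) = -15.4660°
wrap1 = π − 2β = 210.9320°
wrap2 = π + 2β = 149.0680°

wrap2=149.07_deg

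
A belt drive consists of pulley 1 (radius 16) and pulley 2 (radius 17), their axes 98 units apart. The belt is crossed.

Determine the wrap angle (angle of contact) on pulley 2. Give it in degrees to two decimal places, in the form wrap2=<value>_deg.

crossed belt: β = asin((r1+r2)/C) = asin(33/98) = 19.6781°
wrap1 = wrap2 = π + 2β = 219.3561°

wrap2=219.36_deg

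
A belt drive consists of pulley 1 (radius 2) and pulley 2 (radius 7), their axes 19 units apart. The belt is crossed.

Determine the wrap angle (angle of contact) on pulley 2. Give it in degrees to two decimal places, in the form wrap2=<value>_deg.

wrap2=236.55_deg

crossed belt: β = asin((r1+r2)/C) = asin(9/19) = 28.2737°
wrap1 = wrap2 = π + 2β = 236.5474°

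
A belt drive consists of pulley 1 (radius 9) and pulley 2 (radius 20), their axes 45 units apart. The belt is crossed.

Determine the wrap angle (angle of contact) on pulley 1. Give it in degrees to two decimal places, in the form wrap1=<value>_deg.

crossed belt: β = asin((r1+r2)/C) = asin(29/45) = 40.1240°
wrap1 = wrap2 = π + 2β = 260.2481°

wrap1=260.25_deg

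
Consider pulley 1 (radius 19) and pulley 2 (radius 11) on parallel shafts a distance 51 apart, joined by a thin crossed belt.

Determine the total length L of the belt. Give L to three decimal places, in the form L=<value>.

L=214.467

crossed belt: β = asin((r1+r2)/C) = asin(30/51) = 36.0319°
wrap1 = wrap2 = π + 2β = 252.0638°
tangent length = C·cosβ = 41.2432
L = (r1+r2)·wrap + 2·C·cosβ = 30·4.3993 + 2·41.2432 = 214.4666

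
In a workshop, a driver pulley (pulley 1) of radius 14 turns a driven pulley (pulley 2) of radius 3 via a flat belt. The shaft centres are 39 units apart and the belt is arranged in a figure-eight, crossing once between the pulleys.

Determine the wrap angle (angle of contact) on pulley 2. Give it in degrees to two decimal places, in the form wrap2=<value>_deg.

crossed belt: β = asin((r1+r2)/C) = asin(17/39) = 25.8424°
wrap1 = wrap2 = π + 2β = 231.6848°

wrap2=231.68_deg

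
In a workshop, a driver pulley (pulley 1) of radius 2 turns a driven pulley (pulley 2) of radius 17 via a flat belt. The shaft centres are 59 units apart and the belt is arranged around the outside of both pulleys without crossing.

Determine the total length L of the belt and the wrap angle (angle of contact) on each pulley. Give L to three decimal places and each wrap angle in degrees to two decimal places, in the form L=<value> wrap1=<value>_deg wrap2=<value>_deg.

open belt: β = asin((r2−r1)/C) = asin(15/59) = 14.7284°
wrap1 = π − 2β = 150.5432°
wrap2 = π + 2β = 209.4568°
tangent length = C·cosβ = 57.0614
L = r1·wrap1 + r2·wrap2 + 2·C·cosβ = 2·2.6275 + 17·3.6557 + 2·57.0614 = 181.5248

L=181.525 wrap1=150.54_deg wrap2=209.46_deg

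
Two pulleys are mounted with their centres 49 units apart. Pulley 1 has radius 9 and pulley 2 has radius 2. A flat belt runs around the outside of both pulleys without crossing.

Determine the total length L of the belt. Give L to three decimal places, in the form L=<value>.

open belt: β = asin((r2−r1)/C) = asin(-7/49) = -8.2132°
wrap1 = π − 2β = 196.4264°
wrap2 = π + 2β = 163.5736°
tangent length = C·cosβ = 48.4974
L = r1·wrap1 + r2·wrap2 + 2·C·cosβ = 9·3.4283 + 2·2.8549 + 2·48.4974 = 133.5592

L=133.559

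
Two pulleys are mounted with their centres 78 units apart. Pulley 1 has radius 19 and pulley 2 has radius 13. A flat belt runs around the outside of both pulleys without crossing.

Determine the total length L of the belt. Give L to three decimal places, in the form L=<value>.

L=256.993

open belt: β = asin((r2−r1)/C) = asin(-6/78) = -4.4117°
wrap1 = π − 2β = 188.8235°
wrap2 = π + 2β = 171.1765°
tangent length = C·cosβ = 77.7689
L = r1·wrap1 + r2·wrap2 + 2·C·cosβ = 19·3.2956 + 13·2.9876 + 2·77.7689 = 256.9927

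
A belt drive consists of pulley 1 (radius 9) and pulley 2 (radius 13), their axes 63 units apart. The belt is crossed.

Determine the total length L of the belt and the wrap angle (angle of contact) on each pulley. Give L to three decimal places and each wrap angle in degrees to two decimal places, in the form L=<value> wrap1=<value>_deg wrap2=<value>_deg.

L=202.879 wrap1=220.88_deg wrap2=220.88_deg

crossed belt: β = asin((r1+r2)/C) = asin(22/63) = 20.4388°
wrap1 = wrap2 = π + 2β = 220.8776°
tangent length = C·cosβ = 59.0339
L = (r1+r2)·wrap + 2·C·cosβ = 22·3.8550 + 2·59.0339 = 202.8787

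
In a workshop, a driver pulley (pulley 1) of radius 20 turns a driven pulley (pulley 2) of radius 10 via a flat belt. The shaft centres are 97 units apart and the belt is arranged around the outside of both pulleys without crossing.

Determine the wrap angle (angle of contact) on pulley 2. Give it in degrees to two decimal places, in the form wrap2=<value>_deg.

wrap2=168.17_deg

open belt: β = asin((r2−r1)/C) = asin(-10/97) = -5.9173°
wrap1 = π − 2β = 191.8346°
wrap2 = π + 2β = 168.1654°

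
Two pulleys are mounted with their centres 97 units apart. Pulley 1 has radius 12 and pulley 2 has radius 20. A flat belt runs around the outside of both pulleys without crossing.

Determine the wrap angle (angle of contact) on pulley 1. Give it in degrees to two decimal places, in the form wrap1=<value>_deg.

open belt: β = asin((r2−r1)/C) = asin(8/97) = 4.7308°
wrap1 = π − 2β = 170.5384°
wrap2 = π + 2β = 189.4616°

wrap1=170.54_deg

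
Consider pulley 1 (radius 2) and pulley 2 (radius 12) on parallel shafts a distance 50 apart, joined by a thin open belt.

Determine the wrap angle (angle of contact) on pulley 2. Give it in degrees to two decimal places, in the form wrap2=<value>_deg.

open belt: β = asin((r2−r1)/C) = asin(10/50) = 11.5370°
wrap1 = π − 2β = 156.9261°
wrap2 = π + 2β = 203.0739°

wrap2=203.07_deg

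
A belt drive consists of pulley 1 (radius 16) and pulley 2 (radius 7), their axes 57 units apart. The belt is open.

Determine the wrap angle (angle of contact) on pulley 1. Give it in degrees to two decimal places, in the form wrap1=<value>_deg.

open belt: β = asin((r2−r1)/C) = asin(-9/57) = -9.0847°
wrap1 = π − 2β = 198.1694°
wrap2 = π + 2β = 161.8306°

wrap1=198.17_deg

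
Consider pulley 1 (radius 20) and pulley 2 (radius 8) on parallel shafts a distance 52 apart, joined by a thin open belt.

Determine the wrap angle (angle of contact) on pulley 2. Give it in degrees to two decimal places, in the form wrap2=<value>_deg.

wrap2=153.32_deg

open belt: β = asin((r2−r1)/C) = asin(-12/52) = -13.3424°
wrap1 = π − 2β = 206.6847°
wrap2 = π + 2β = 153.3153°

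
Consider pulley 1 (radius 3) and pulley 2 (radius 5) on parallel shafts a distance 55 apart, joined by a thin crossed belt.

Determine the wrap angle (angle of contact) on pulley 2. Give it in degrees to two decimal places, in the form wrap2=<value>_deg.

crossed belt: β = asin((r1+r2)/C) = asin(8/55) = 8.3636°
wrap1 = wrap2 = π + 2β = 196.7272°

wrap2=196.73_deg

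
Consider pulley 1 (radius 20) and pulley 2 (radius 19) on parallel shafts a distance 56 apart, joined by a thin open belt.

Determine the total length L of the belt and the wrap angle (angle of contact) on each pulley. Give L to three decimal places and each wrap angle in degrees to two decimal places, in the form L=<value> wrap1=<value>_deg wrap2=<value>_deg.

L=234.540 wrap1=182.05_deg wrap2=177.95_deg

open belt: β = asin((r2−r1)/C) = asin(-1/56) = -1.0232°
wrap1 = π − 2β = 182.0464°
wrap2 = π + 2β = 177.9536°
tangent length = C·cosβ = 55.9911
L = r1·wrap1 + r2·wrap2 + 2·C·cosβ = 20·3.1773 + 19·3.1059 + 2·55.9911 = 234.5400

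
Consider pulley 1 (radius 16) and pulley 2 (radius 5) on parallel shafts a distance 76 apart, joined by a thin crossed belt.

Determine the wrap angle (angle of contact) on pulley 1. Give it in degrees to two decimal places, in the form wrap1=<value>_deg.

wrap1=212.08_deg

crossed belt: β = asin((r1+r2)/C) = asin(21/76) = 16.0404°
wrap1 = wrap2 = π + 2β = 212.0809°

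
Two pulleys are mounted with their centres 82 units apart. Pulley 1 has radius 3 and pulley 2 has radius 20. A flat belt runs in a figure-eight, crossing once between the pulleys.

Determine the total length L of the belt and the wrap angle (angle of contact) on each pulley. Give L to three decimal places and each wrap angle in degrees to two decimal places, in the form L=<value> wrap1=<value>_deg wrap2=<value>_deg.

L=242.751 wrap1=212.58_deg wrap2=212.58_deg

crossed belt: β = asin((r1+r2)/C) = asin(23/82) = 16.2893°
wrap1 = wrap2 = π + 2β = 212.5786°
tangent length = C·cosβ = 78.7083
L = (r1+r2)·wrap + 2·C·cosβ = 23·3.7102 + 2·78.7083 = 242.7512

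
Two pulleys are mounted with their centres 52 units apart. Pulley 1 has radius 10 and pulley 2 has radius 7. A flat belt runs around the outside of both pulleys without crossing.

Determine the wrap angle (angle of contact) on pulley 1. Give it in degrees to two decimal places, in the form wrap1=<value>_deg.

wrap1=186.61_deg

open belt: β = asin((r2−r1)/C) = asin(-3/52) = -3.3074°
wrap1 = π − 2β = 186.6147°
wrap2 = π + 2β = 173.3853°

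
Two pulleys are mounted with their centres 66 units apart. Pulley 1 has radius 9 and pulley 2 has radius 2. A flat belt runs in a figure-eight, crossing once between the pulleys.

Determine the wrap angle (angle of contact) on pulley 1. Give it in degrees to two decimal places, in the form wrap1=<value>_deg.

crossed belt: β = asin((r1+r2)/C) = asin(11/66) = 9.5941°
wrap1 = wrap2 = π + 2β = 199.1881°

wrap1=199.19_deg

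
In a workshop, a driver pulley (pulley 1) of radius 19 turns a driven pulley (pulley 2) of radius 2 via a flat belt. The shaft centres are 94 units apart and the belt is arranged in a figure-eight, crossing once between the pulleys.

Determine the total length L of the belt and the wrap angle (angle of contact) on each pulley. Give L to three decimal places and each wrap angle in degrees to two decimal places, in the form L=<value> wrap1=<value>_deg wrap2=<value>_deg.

L=258.685 wrap1=205.82_deg wrap2=205.82_deg

crossed belt: β = asin((r1+r2)/C) = asin(21/94) = 12.9091°
wrap1 = wrap2 = π + 2β = 205.8181°
tangent length = C·cosβ = 91.6242
L = (r1+r2)·wrap + 2·C·cosβ = 21·3.5922 + 2·91.6242 = 258.6847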